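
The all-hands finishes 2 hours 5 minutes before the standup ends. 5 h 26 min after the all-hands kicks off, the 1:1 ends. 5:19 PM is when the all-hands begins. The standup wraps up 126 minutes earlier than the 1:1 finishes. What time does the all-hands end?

The 1:1 ends at 5:19 PM + 326 min = 10:45 PM.
The standup ends at 10:45 PM − 126 min = 8:39 PM.
The all-hands ends at 8:39 PM − 125 min = 6:34 PM.

6:34 PM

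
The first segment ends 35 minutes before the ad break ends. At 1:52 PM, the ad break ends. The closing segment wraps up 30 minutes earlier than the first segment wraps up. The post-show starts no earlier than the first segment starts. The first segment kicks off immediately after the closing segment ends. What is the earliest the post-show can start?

12:47 PM

The first segment ends at 1:52 PM − 35 min = 1:17 PM.
The closing segment ends at 1:17 PM − 30 min = 12:47 PM.
So the first segment starts at 12:47 PM.
The post-show is bounded by the first segment, so the earliest it can start is 12:47 PM.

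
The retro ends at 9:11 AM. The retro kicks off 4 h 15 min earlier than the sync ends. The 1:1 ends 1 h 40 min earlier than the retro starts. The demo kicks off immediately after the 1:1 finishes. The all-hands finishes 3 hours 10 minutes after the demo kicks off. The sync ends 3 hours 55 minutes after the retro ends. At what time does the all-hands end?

The sync ends at 9:11 AM + 235 min = 1:06 PM.
The retro starts at 1:06 PM − 255 min = 8:51 AM.
The 1:1 ends at 8:51 AM − 100 min = 7:11 AM.
So the demo starts at 7:11 AM.
The all-hands ends at 7:11 AM + 190 min = 10:21 AM.

10:21 AM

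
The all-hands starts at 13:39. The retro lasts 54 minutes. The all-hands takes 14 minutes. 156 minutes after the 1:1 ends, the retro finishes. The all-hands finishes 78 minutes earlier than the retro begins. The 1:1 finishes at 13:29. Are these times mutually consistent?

The retro ends at 13:29 + 156 min = 16:05.
The retro starts at 16:05 − 54 min = 15:11.
The all-hands ends at 15:11 − 78 min = 13:53.
The all-hands starts at 13:53 − 14 min = 13:39.
That matches the stated 13:39, so the schedule is consistent.

Yes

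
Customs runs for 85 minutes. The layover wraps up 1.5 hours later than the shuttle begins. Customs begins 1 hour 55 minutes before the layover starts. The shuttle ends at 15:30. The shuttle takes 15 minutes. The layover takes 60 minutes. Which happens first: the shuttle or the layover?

The shuttle starts at 15:30 − 15 min = 15:15.
The layover ends at 15:15 + 90 min = 16:45.
The layover starts at 16:45 − 60 min = 15:45.
The shuttle starts at 15:15 and the layover starts at 15:45, so the shuttle is first.

the shuttle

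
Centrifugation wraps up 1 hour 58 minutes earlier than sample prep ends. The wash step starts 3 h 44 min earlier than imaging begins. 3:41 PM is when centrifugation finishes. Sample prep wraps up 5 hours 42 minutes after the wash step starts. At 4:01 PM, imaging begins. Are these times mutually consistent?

No

The wash step starts at 4:01 PM − 224 min = 12:17 PM.
Sample prep ends at 12:17 PM + 342 min = 5:59 PM.
Centrifugation ends at 5:59 PM − 118 min = 4:01 PM.
But centrifugation is also said to end at 3:41 PM — a 20-minute conflict.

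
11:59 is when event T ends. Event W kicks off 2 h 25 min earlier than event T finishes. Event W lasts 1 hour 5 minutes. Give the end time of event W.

Event W starts at 11:59 − 145 min = 09:34.
Event W ends at 09:34 + 65 min = 10:39.

10:39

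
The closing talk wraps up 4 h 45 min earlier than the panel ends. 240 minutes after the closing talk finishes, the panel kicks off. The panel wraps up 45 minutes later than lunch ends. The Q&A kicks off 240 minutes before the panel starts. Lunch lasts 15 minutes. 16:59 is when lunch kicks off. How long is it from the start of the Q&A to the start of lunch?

3 hours 45 minutes

Lunch ends at 16:59 + 15 min = 17:14.
The panel ends at 17:14 + 45 min = 17:59.
The closing talk ends at 17:59 − 285 min = 13:14.
The panel starts at 13:14 + 240 min = 17:14.
The Q&A starts at 17:14 − 240 min = 13:14.
From 13:14 to 16:59 is 3 hours 45 minutes.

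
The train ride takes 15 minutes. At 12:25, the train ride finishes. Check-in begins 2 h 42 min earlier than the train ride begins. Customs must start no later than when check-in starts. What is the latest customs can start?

09:28

The train ride starts at 12:25 − 15 min = 12:10.
Check-in starts at 12:10 − 162 min = 09:28.
Customs is bounded by check-in, so the latest it can start is 09:28.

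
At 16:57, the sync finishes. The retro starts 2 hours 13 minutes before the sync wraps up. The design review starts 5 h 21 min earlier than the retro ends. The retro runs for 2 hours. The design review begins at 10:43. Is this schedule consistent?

The retro starts at 16:57 − 133 min = 14:44.
The retro ends at 14:44 + 120 min = 16:44.
The design review starts at 16:44 − 321 min = 11:23.
But the design review is also said to start at 10:43 — a 40-minute conflict.

No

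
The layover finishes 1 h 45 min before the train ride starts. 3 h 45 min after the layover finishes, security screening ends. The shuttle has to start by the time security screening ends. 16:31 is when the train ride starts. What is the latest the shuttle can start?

The layover ends at 16:31 − 105 min = 14:46.
Security screening ends at 14:46 + 225 min = 18:31.
The shuttle is bounded by security screening, so the latest it can start is 18:31.

18:31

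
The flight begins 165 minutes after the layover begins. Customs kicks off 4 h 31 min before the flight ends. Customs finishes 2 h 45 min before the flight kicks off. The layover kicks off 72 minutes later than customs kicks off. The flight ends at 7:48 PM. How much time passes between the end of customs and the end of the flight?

199 minutes

Customs starts at 7:48 PM − 271 min = 3:17 PM.
The layover starts at 3:17 PM + 72 min = 4:29 PM.
The flight starts at 4:29 PM + 165 min = 7:14 PM.
Customs ends at 7:14 PM − 165 min = 4:29 PM.
From 4:29 PM to 7:48 PM is 199 minutes.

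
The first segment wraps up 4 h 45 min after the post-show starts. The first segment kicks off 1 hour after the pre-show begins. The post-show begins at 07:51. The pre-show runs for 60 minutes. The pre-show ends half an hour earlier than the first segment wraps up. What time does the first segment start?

12:06

The first segment ends at 07:51 + 285 min = 12:36.
The pre-show ends at 12:36 − 30 min = 12:06.
The pre-show starts at 12:06 − 60 min = 11:06.
The first segment starts at 11:06 + 60 min = 12:06.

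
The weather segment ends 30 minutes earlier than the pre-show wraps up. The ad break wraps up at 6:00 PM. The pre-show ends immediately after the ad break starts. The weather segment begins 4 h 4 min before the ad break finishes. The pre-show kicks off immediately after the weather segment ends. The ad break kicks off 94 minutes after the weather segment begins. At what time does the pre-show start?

The weather segment starts at 6:00 PM − 244 min = 1:56 PM.
The ad break starts at 1:56 PM + 94 min = 3:30 PM.
So the pre-show ends at 3:30 PM.
The weather segment ends at 3:30 PM − 30 min = 3:00 PM.
So the pre-show starts at 3:00 PM.

3:00 PM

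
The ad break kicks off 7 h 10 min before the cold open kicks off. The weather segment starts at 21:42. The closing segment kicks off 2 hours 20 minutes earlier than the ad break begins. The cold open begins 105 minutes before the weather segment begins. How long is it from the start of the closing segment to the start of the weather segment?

675 minutes

The cold open starts at 21:42 − 105 min = 19:57.
The ad break starts at 19:57 − 430 min = 12:47.
The closing segment starts at 12:47 − 140 min = 10:27.
From 10:27 to 21:42 is 675 minutes.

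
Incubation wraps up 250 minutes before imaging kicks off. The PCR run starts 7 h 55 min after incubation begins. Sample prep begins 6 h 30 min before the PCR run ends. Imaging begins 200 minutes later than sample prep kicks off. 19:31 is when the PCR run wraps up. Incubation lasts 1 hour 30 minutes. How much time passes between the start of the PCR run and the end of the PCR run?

55 minutes

Sample prep starts at 19:31 − 390 min = 13:01.
Imaging starts at 13:01 + 200 min = 16:21.
Incubation ends at 16:21 − 250 min = 12:11.
Incubation starts at 12:11 − 90 min = 10:41.
The PCR run starts at 10:41 + 475 min = 18:36.
From 18:36 to 19:31 is 55 minutes.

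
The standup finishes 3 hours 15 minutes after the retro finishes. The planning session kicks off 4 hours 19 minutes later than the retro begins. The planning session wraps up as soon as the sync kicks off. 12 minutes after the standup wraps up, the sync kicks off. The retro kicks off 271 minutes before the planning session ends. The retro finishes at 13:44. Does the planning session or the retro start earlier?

the retro

The standup ends at 13:44 + 195 min = 16:59.
The sync starts at 16:59 + 12 min = 17:11.
So the planning session ends at 17:11.
The retro starts at 17:11 − 271 min = 12:40.
The planning session starts at 12:40 + 259 min = 16:59.
The planning session starts at 16:59 and the retro starts at 12:40, so the retro is first.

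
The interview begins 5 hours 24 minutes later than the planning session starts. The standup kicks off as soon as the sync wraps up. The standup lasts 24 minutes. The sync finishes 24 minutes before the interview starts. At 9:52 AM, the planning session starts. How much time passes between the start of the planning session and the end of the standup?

The interview starts at 9:52 AM + 324 min = 3:16 PM.
The sync ends at 3:16 PM − 24 min = 2:52 PM.
So the standup starts at 2:52 PM.
The standup ends at 2:52 PM + 24 min = 3:16 PM.
From 9:52 AM to 3:16 PM is 5 h 24 min.

5 h 24 min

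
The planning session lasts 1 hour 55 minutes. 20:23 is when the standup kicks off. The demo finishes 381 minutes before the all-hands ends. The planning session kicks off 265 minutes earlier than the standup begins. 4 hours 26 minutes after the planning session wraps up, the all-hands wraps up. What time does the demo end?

15:58

The planning session starts at 20:23 − 265 min = 15:58.
The planning session ends at 15:58 + 115 min = 17:53.
The all-hands ends at 17:53 + 266 min = 22:19.
The demo ends at 22:19 − 381 min = 15:58.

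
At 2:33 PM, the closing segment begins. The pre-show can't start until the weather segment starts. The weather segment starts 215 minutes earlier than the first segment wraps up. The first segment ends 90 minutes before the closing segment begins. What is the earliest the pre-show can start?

9:28 AM

The first segment ends at 2:33 PM − 90 min = 1:03 PM.
The weather segment starts at 1:03 PM − 215 min = 9:28 AM.
The pre-show is bounded by the weather segment, so the earliest it can start is 9:28 AM.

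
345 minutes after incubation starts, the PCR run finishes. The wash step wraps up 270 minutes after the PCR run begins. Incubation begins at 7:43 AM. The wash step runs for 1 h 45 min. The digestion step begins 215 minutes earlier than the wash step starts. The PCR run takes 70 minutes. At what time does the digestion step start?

The PCR run ends at 7:43 AM + 345 min = 1:28 PM.
The PCR run starts at 1:28 PM − 70 min = 12:18 PM.
The wash step ends at 12:18 PM + 270 min = 4:48 PM.
The wash step starts at 4:48 PM − 105 min = 3:03 PM.
The digestion step starts at 3:03 PM − 215 min = 11:28 AM.

11:28 AM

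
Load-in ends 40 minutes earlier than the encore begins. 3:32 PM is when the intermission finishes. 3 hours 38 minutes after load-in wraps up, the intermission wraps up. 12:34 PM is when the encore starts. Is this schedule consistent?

Load-in ends at 12:34 PM − 40 min = 11:54 AM.
The intermission ends at 11:54 AM + 218 min = 3:32 PM.
That matches the stated 3:32 PM, so the schedule is consistent.

Yes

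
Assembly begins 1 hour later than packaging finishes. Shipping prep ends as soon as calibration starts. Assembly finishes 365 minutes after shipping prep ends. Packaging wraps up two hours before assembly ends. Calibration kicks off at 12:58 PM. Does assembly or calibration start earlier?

Shipping prep ends at 12:58 PM.
Assembly ends at 12:58 PM + 365 min = 7:03 PM.
Packaging ends at 7:03 PM − 120 min = 5:03 PM.
Assembly starts at 5:03 PM + 60 min = 6:03 PM.
Assembly starts at 6:03 PM and calibration starts at 12:58 PM, so calibration is first.

calibration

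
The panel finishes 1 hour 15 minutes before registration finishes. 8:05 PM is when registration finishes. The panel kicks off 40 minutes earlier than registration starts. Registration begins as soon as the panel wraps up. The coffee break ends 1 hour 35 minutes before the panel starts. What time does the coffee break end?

The panel ends at 8:05 PM − 75 min = 6:50 PM.
So registration starts at 6:50 PM.
The panel starts at 6:50 PM − 40 min = 6:10 PM.
The coffee break ends at 6:10 PM − 95 min = 4:35 PM.

4:35 PM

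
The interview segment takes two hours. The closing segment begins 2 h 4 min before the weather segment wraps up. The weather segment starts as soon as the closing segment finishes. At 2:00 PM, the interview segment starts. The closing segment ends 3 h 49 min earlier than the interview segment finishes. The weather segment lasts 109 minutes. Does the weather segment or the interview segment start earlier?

the weather segment

The interview segment ends at 2:00 PM + 120 min = 4:00 PM.
The closing segment ends at 4:00 PM − 229 min = 12:11 PM.
So the weather segment starts at 12:11 PM.
The weather segment starts at 12:11 PM and the interview segment starts at 2:00 PM, so the weather segment is first.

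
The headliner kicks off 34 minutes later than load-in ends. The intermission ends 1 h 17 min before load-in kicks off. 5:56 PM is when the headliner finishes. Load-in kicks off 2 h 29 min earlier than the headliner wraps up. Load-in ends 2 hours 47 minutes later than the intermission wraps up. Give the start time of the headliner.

5:31 PM

Load-in starts at 5:56 PM − 149 min = 3:27 PM.
The intermission ends at 3:27 PM − 77 min = 2:10 PM.
Load-in ends at 2:10 PM + 167 min = 4:57 PM.
The headliner starts at 4:57 PM + 34 min = 5:31 PM.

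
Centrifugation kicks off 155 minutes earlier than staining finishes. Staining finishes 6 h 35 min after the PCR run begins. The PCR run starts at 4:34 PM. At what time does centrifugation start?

8:34 PM

Staining ends at 4:34 PM + 395 min = 11:09 PM.
Centrifugation starts at 11:09 PM − 155 min = 8:34 PM.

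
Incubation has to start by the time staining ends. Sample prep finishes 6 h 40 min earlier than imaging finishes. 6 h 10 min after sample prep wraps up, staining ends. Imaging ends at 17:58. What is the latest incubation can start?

Sample prep ends at 17:58 − 400 min = 11:18.
Staining ends at 11:18 + 370 min = 17:28.
Incubation is bounded by staining, so the latest it can start is 17:28.

17:28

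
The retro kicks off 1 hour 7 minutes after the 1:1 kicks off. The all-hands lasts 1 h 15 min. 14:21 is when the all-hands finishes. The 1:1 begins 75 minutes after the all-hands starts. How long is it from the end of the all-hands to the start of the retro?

The all-hands starts at 14:21 − 75 min = 13:06.
The 1:1 starts at 13:06 + 75 min = 14:21.
The retro starts at 14:21 + 67 min = 15:28.
From 14:21 to 15:28 is 1 h 7 min.

1 h 7 min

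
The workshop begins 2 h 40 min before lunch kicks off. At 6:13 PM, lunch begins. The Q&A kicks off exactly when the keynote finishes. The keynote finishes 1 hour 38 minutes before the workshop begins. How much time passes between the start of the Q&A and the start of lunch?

The workshop starts at 6:13 PM − 160 min = 3:33 PM.
The keynote ends at 3:33 PM − 98 min = 1:55 PM.
So the Q&A starts at 1:55 PM.
From 1:55 PM to 6:13 PM is 4 h 18 min.

4 h 18 min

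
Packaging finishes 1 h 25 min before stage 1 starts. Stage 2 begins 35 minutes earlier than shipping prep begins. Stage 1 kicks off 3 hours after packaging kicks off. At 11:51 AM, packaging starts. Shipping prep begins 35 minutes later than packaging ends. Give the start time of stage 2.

1:26 PM

Stage 1 starts at 11:51 AM + 180 min = 2:51 PM.
Packaging ends at 2:51 PM − 85 min = 1:26 PM.
Shipping prep starts at 1:26 PM + 35 min = 2:01 PM.
Stage 2 starts at 2:01 PM − 35 min = 1:26 PM.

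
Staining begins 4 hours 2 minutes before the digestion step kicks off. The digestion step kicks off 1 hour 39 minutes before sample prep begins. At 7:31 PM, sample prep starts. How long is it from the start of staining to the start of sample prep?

5 hours 41 minutes

The digestion step starts at 7:31 PM − 99 min = 5:52 PM.
Staining starts at 5:52 PM − 242 min = 1:50 PM.
From 1:50 PM to 7:31 PM is 5 hours 41 minutes.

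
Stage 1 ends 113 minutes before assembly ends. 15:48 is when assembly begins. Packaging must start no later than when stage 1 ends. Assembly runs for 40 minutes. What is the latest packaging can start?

Assembly ends at 15:48 + 40 min = 16:28.
Stage 1 ends at 16:28 − 113 min = 14:35.
Packaging is bounded by stage 1, so the latest it can start is 14:35.

14:35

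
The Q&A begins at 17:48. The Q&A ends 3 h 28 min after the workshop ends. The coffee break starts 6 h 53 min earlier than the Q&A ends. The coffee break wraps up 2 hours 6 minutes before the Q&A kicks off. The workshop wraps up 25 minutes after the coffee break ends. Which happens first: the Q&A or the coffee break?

the coffee break

The coffee break ends at 17:48 − 126 min = 15:42.
The workshop ends at 15:42 + 25 min = 16:07.
The Q&A ends at 16:07 + 208 min = 19:35.
The coffee break starts at 19:35 − 413 min = 12:42.
The Q&A starts at 17:48 and the coffee break starts at 12:42, so the coffee break is first.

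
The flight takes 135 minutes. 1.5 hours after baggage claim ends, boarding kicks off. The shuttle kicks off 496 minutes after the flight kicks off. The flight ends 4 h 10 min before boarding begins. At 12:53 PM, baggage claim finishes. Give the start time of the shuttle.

4:14 PM

Boarding starts at 12:53 PM + 90 min = 2:23 PM.
The flight ends at 2:23 PM − 250 min = 10:13 AM.
The flight starts at 10:13 AM − 135 min = 7:58 AM.
The shuttle starts at 7:58 AM + 496 min = 4:14 PM.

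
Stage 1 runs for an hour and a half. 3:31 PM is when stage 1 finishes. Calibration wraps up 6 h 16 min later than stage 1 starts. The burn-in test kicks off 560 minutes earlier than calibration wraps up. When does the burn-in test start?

Stage 1 starts at 3:31 PM − 90 min = 2:01 PM.
Calibration ends at 2:01 PM + 376 min = 8:17 PM.
The burn-in test starts at 8:17 PM − 560 min = 10:57 AM.

10:57 AM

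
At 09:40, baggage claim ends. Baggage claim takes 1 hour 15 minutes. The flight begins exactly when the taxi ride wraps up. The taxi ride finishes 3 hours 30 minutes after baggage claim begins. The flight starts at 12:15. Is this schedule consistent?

Baggage claim starts at 09:40 − 75 min = 08:25.
The taxi ride ends at 08:25 + 210 min = 11:55.
So the flight starts at 11:55.
But the flight is also said to start at 12:15 — a 20-minute conflict.

No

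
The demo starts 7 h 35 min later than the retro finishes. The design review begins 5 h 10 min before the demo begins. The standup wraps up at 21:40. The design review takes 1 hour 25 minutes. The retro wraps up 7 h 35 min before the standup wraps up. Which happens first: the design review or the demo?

The retro ends at 21:40 − 455 min = 14:05.
The demo starts at 14:05 + 455 min = 21:40.
The design review starts at 21:40 − 310 min = 16:30.
The design review starts at 16:30 and the demo starts at 21:40, so the design review is first.

the design review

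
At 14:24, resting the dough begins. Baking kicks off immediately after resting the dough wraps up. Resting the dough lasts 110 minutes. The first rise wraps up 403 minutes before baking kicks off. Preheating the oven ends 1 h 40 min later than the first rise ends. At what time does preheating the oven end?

Resting the dough ends at 14:24 + 110 min = 16:14.
So baking starts at 16:14.
The first rise ends at 16:14 − 403 min = 09:31.
Preheating the oven ends at 09:31 + 100 min = 11:11.

11:11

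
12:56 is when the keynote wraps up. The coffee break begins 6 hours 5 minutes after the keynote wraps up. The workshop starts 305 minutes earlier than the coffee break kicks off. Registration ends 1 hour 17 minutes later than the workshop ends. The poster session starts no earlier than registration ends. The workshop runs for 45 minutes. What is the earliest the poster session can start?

15:58

The coffee break starts at 12:56 + 365 min = 19:01.
The workshop starts at 19:01 − 305 min = 13:56.
The workshop ends at 13:56 + 45 min = 14:41.
Registration ends at 14:41 + 77 min = 15:58.
The poster session is bounded by registration, so the earliest it can start is 15:58.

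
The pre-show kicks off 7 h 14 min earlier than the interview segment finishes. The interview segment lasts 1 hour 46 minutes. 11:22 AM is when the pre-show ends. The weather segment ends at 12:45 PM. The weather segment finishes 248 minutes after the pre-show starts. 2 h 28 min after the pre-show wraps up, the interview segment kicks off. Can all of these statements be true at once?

No

The interview segment starts at 11:22 AM + 148 min = 1:50 PM.
The interview segment ends at 1:50 PM + 106 min = 3:36 PM.
The pre-show starts at 3:36 PM − 434 min = 8:22 AM.
The weather segment ends at 8:22 AM + 248 min = 12:30 PM.
But the weather segment is also said to end at 12:45 PM — a 15-minute conflict.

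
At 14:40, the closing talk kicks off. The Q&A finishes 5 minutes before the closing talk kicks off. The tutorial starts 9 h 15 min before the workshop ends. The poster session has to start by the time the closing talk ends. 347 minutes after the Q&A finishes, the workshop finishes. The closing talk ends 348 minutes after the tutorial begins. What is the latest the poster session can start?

The Q&A ends at 14:40 − 5 min = 14:35.
The workshop ends at 14:35 + 347 min = 20:22.
The tutorial starts at 20:22 − 555 min = 11:07.
The closing talk ends at 11:07 + 348 min = 16:55.
The poster session is bounded by the closing talk, so the latest it can start is 16:55.

16:55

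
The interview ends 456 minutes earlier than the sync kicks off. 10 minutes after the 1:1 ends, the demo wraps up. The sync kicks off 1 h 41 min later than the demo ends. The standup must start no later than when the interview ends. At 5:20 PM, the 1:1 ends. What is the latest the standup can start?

The demo ends at 5:20 PM + 10 min = 5:30 PM.
The sync starts at 5:30 PM + 101 min = 7:11 PM.
The interview ends at 7:11 PM − 456 min = 11:35 AM.
The standup is bounded by the interview, so the latest it can start is 11:35 AM.

11:35 AM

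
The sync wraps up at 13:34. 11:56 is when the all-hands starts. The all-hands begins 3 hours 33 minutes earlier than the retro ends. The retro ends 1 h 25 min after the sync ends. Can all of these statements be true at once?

No

The retro ends at 13:34 + 85 min = 14:59.
The all-hands starts at 14:59 − 213 min = 11:26.
But the all-hands is also said to start at 11:56 — a 30-minute conflict.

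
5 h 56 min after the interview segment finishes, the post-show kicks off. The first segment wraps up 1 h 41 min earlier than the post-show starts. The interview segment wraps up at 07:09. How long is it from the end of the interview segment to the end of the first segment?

The post-show starts at 07:09 + 356 min = 13:05.
The first segment ends at 13:05 − 101 min = 11:24.
From 07:09 to 11:24 is 255 minutes.

255 minutes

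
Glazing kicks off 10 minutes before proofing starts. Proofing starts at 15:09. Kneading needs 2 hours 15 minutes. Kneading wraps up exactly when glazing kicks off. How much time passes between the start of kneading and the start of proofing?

2 h 25 min

Glazing starts at 15:09 − 10 min = 14:59.
So kneading ends at 14:59.
Kneading starts at 14:59 − 135 min = 12:44.
From 12:44 to 15:09 is 2 h 25 min.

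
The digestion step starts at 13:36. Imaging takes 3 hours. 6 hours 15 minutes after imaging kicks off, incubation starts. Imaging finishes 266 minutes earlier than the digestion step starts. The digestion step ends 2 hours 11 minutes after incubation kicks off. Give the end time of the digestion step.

Imaging ends at 13:36 − 266 min = 09:10.
Imaging starts at 09:10 − 180 min = 06:10.
Incubation starts at 06:10 + 375 min = 12:25.
The digestion step ends at 12:25 + 131 min = 14:36.

14:36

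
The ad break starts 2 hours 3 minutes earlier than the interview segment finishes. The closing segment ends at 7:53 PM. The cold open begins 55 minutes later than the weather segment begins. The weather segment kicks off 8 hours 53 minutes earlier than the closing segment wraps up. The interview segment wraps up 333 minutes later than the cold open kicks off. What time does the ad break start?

3:25 PM

The weather segment starts at 7:53 PM − 533 min = 11:00 AM.
The cold open starts at 11:00 AM + 55 min = 11:55 AM.
The interview segment ends at 11:55 AM + 333 min = 5:28 PM.
The ad break starts at 5:28 PM − 123 min = 3:25 PM.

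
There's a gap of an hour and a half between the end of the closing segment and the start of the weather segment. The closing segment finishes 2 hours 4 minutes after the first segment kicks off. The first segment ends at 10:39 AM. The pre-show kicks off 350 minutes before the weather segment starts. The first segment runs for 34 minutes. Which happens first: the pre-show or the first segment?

The first segment starts at 10:39 AM − 34 min = 10:05 AM.
The closing segment ends at 10:05 AM + 124 min = 12:09 PM.
The weather segment starts at 12:09 PM + 90 min = 1:39 PM.
The pre-show starts at 1:39 PM − 350 min = 7:49 AM.
The pre-show starts at 7:49 AM and the first segment starts at 10:05 AM, so the pre-show is first.

the pre-show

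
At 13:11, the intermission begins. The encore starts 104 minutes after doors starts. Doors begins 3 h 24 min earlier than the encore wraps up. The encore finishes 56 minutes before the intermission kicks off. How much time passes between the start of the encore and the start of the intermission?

The encore ends at 13:11 − 56 min = 12:15.
Doors starts at 12:15 − 204 min = 08:51.
The encore starts at 08:51 + 104 min = 10:35.
From 10:35 to 13:11 is 2 h 36 min.

2 h 36 min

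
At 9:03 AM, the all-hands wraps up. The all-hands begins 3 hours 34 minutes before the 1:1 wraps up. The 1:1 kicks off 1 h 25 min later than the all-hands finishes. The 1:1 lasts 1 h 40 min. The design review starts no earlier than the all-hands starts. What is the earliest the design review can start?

8:34 AM

The 1:1 starts at 9:03 AM + 85 min = 10:28 AM.
The 1:1 ends at 10:28 AM + 100 min = 12:08 PM.
The all-hands starts at 12:08 PM − 214 min = 8:34 AM.
The design review is bounded by the all-hands, so the earliest it can start is 8:34 AM.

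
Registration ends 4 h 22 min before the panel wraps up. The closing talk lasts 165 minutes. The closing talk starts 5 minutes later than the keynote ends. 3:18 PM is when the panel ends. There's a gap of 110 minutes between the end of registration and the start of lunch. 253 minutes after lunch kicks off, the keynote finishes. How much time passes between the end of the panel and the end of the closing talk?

271 minutes

Registration ends at 3:18 PM − 262 min = 10:56 AM.
Lunch starts at 10:56 AM + 110 min = 12:46 PM.
The keynote ends at 12:46 PM + 253 min = 4:59 PM.
The closing talk starts at 4:59 PM + 5 min = 5:04 PM.
The closing talk ends at 5:04 PM + 165 min = 7:49 PM.
From 3:18 PM to 7:49 PM is 271 minutes.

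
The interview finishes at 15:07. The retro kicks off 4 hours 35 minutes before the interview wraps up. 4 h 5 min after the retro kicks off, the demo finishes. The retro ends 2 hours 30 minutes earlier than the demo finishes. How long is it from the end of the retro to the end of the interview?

The retro starts at 15:07 − 275 min = 10:32.
The demo ends at 10:32 + 245 min = 14:37.
The retro ends at 14:37 − 150 min = 12:07.
From 12:07 to 15:07 is 3 hours.

3 hours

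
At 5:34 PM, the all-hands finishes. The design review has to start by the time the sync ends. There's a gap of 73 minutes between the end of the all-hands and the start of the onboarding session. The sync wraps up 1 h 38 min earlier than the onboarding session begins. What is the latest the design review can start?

The onboarding session starts at 5:34 PM + 73 min = 6:47 PM.
The sync ends at 6:47 PM − 98 min = 5:09 PM.
The design review is bounded by the sync, so the latest it can start is 5:09 PM.

5:09 PM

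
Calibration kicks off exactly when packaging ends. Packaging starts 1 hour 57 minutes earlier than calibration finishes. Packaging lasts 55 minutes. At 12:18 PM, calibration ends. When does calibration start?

11:16 AM

Packaging starts at 12:18 PM − 117 min = 10:21 AM.
Packaging ends at 10:21 AM + 55 min = 11:16 AM.
So calibration starts at 11:16 AM.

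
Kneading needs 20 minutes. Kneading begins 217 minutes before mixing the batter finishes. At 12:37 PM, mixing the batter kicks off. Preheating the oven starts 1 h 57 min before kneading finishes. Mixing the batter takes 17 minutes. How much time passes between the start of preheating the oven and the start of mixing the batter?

Mixing the batter ends at 12:37 PM + 17 min = 12:54 PM.
Kneading starts at 12:54 PM − 217 min = 9:17 AM.
Kneading ends at 9:17 AM + 20 min = 9:37 AM.
Preheating the oven starts at 9:37 AM − 117 min = 7:40 AM.
From 7:40 AM to 12:37 PM is 4 h 57 min.

4 h 57 min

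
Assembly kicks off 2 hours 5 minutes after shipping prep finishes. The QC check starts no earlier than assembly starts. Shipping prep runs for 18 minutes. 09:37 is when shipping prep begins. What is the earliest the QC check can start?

Shipping prep ends at 09:37 + 18 min = 09:55.
Assembly starts at 09:55 + 125 min = 12:00.
The QC check is bounded by assembly, so the earliest it can start is 12:00.

12:00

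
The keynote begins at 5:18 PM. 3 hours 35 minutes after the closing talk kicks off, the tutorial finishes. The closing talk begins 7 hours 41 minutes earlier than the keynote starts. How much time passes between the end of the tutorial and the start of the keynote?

246 minutes

The closing talk starts at 5:18 PM − 461 min = 9:37 AM.
The tutorial ends at 9:37 AM + 215 min = 1:12 PM.
From 1:12 PM to 5:18 PM is 246 minutes.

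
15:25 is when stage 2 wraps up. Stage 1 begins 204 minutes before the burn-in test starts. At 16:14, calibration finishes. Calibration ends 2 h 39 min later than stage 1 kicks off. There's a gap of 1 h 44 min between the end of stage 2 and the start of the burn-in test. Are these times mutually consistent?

The burn-in test starts at 15:25 + 104 min = 17:09.
Stage 1 starts at 17:09 − 204 min = 13:45.
Calibration ends at 13:45 + 159 min = 16:24.
But calibration is also said to end at 16:14 — a 10-minute conflict.

No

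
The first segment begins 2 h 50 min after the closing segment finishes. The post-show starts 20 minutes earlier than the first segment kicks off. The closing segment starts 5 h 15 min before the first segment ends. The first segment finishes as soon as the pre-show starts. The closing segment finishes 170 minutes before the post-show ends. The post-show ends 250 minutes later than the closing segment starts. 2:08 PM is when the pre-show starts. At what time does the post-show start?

The first segment ends at 2:08 PM.
The closing segment starts at 2:08 PM − 315 min = 8:53 AM.
The post-show ends at 8:53 AM + 250 min = 1:03 PM.
The closing segment ends at 1:03 PM − 170 min = 10:13 AM.
The first segment starts at 10:13 AM + 170 min = 1:03 PM.
The post-show starts at 1:03 PM − 20 min = 12:43 PM.

12:43 PM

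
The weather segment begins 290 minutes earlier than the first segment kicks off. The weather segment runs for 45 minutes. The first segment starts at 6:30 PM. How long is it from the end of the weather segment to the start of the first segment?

4 h 5 min

The weather segment starts at 6:30 PM − 290 min = 1:40 PM.
The weather segment ends at 1:40 PM + 45 min = 2:25 PM.
From 2:25 PM to 6:30 PM is 4 h 5 min.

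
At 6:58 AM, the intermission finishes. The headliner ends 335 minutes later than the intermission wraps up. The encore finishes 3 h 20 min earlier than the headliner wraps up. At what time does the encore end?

9:13 AM

The headliner ends at 6:58 AM + 335 min = 12:33 PM.
The encore ends at 12:33 PM − 200 min = 9:13 AM.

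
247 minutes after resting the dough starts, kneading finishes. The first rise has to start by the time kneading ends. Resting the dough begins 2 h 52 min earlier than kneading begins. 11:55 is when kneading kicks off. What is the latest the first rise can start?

13:10

Resting the dough starts at 11:55 − 172 min = 09:03.
Kneading ends at 09:03 + 247 min = 13:10.
The first rise is bounded by kneading, so the latest it can start is 13:10.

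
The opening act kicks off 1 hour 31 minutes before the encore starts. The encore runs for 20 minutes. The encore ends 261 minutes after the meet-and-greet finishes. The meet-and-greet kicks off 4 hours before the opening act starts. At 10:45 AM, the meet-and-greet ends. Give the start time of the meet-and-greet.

The encore ends at 10:45 AM + 261 min = 3:06 PM.
The encore starts at 3:06 PM − 20 min = 2:46 PM.
The opening act starts at 2:46 PM − 91 min = 1:15 PM.
The meet-and-greet starts at 1:15 PM − 240 min = 9:15 AM.

9:15 AM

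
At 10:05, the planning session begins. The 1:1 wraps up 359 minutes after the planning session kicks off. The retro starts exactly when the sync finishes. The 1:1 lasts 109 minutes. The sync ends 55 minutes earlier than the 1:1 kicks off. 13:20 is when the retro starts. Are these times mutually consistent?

Yes

The 1:1 ends at 10:05 + 359 min = 16:04.
The 1:1 starts at 16:04 − 109 min = 14:15.
The sync ends at 14:15 − 55 min = 13:20.
So the retro starts at 13:20.
That matches the stated 13:20, so the schedule is consistent.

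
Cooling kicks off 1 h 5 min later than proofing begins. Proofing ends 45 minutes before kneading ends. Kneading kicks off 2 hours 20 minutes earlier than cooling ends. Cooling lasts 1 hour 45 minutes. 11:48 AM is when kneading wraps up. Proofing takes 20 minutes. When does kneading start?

11:13 AM

Proofing ends at 11:48 AM − 45 min = 11:03 AM.
Proofing starts at 11:03 AM − 20 min = 10:43 AM.
Cooling starts at 10:43 AM + 65 min = 11:48 AM.
Cooling ends at 11:48 AM + 105 min = 1:33 PM.
Kneading starts at 1:33 PM − 140 min = 11:13 AM.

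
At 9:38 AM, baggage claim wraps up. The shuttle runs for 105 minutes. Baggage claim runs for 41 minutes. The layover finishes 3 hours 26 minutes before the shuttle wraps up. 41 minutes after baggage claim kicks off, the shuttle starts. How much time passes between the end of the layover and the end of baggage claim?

1 hour 41 minutes

Baggage claim starts at 9:38 AM − 41 min = 8:57 AM.
The shuttle starts at 8:57 AM + 41 min = 9:38 AM.
The shuttle ends at 9:38 AM + 105 min = 11:23 AM.
The layover ends at 11:23 AM − 206 min = 7:57 AM.
From 7:57 AM to 9:38 AM is 1 hour 41 minutes.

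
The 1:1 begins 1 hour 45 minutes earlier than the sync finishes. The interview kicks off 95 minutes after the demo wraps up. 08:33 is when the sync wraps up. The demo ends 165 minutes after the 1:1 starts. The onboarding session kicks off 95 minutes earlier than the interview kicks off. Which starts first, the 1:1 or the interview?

The 1:1 starts at 08:33 − 105 min = 06:48.
The demo ends at 06:48 + 165 min = 09:33.
The interview starts at 09:33 + 95 min = 11:08.
The 1:1 starts at 06:48 and the interview starts at 11:08, so the 1:1 is first.

the 1:1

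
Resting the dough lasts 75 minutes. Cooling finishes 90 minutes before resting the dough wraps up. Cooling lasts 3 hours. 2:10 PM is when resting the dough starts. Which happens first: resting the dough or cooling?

cooling

Resting the dough ends at 2:10 PM + 75 min = 3:25 PM.
Cooling ends at 3:25 PM − 90 min = 1:55 PM.
Cooling starts at 1:55 PM − 180 min = 10:55 AM.
Resting the dough starts at 2:10 PM and cooling starts at 10:55 AM, so cooling is first.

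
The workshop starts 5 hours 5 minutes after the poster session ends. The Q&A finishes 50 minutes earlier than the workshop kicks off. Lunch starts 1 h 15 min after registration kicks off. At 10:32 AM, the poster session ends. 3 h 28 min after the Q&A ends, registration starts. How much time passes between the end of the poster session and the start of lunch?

The workshop starts at 10:32 AM + 305 min = 3:37 PM.
The Q&A ends at 3:37 PM − 50 min = 2:47 PM.
Registration starts at 2:47 PM + 208 min = 6:15 PM.
Lunch starts at 6:15 PM + 75 min = 7:30 PM.
From 10:32 AM to 7:30 PM is 538 minutes.

538 minutes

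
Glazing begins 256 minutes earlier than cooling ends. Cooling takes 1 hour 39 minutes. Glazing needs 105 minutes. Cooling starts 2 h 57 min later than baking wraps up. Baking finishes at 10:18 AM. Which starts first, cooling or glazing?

glazing

Cooling starts at 10:18 AM + 177 min = 1:15 PM.
Cooling ends at 1:15 PM + 99 min = 2:54 PM.
Glazing starts at 2:54 PM − 256 min = 10:38 AM.
Cooling starts at 1:15 PM and glazing starts at 10:38 AM, so glazing is first.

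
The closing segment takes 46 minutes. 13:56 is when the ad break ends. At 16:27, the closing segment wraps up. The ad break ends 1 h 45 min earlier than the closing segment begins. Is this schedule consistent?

Yes

The closing segment starts at 16:27 − 46 min = 15:41.
The ad break ends at 15:41 − 105 min = 13:56.
That matches the stated 13:56, so the schedule is consistent.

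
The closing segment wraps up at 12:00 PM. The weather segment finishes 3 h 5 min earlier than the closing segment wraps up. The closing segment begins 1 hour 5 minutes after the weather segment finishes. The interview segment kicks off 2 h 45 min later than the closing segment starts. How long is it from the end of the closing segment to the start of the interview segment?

The weather segment ends at 12:00 PM − 185 min = 8:55 AM.
The closing segment starts at 8:55 AM + 65 min = 10:00 AM.
The interview segment starts at 10:00 AM + 165 min = 12:45 PM.
From 12:00 PM to 12:45 PM is 45 minutes.

45 minutes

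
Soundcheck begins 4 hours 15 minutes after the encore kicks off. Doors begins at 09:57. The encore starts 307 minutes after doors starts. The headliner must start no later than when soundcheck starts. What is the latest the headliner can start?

The encore starts at 09:57 + 307 min = 15:04.
Soundcheck starts at 15:04 + 255 min = 19:19.
The headliner is bounded by soundcheck, so the latest it can start is 19:19.

19:19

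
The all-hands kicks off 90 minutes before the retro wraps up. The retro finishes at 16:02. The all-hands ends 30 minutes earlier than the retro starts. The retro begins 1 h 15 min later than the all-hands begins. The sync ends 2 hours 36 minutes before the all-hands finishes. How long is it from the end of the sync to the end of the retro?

201 minutes

The all-hands starts at 16:02 − 90 min = 14:32.
The retro starts at 14:32 + 75 min = 15:47.
The all-hands ends at 15:47 − 30 min = 15:17.
The sync ends at 15:17 − 156 min = 12:41.
From 12:41 to 16:02 is 201 minutes.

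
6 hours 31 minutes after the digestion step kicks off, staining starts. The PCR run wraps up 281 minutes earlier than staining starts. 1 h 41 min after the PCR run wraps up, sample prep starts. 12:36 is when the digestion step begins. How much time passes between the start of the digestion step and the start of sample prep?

Staining starts at 12:36 + 391 min = 19:07.
The PCR run ends at 19:07 − 281 min = 14:26.
Sample prep starts at 14:26 + 101 min = 16:07.
From 12:36 to 16:07 is 3 hours 31 minutes.

3 hours 31 minutes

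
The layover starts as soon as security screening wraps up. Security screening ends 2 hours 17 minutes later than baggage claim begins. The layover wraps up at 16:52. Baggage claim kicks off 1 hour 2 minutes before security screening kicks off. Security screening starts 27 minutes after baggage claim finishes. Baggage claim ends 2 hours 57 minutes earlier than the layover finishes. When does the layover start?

15:37

Baggage claim ends at 16:52 − 177 min = 13:55.
Security screening starts at 13:55 + 27 min = 14:22.
Baggage claim starts at 14:22 − 62 min = 13:20.
Security screening ends at 13:20 + 137 min = 15:37.
So the layover starts at 15:37.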